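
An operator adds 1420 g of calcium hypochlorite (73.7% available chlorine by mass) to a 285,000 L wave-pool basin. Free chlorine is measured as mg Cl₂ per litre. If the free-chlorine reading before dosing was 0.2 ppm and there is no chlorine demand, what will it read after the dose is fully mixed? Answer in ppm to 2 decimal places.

Available chlorine delivered: 1420 g × 0.737 = 1047 g as Cl₂.
Concentration rise: 1047 g / 285,000 L = 3.672 mg/L = 3.67 ppm.
Final FC: 0.2 + 3.67 = 3.87 ppm.

3.87 ppm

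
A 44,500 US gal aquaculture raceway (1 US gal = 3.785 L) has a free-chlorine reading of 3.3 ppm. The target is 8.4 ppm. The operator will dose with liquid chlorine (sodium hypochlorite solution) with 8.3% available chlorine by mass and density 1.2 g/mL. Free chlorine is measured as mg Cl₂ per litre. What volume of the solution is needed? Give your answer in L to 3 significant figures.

Volume: 44,500 US gal × 3.785 L/gal = 168,432 L.
Chlorine deficit: 8.4 − 3.3 = 5.1 ppm = 5.1 mg/L as Cl₂.
Cl₂ equivalent needed: 5.1 mg/L × 168,432 L = 859,000 mg = 859 g.
Product at 8.3% available chlorine: 859 / 0.083 = 10,350 g.
Volume at density 1.2 g/mL: 10,350 g ÷ 1.2 g/mL = 8625 mL.

8.62 L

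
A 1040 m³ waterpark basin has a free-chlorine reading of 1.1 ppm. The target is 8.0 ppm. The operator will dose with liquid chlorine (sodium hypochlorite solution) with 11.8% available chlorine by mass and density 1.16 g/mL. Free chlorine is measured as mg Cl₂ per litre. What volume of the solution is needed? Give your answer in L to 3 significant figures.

Volume: 1040 m³ = 1,040,000 L.
Chlorine deficit: 8.0 − 1.1 = 6.9 ppm = 6.9 mg/L as Cl₂.
Cl₂ equivalent needed: 6.9 mg/L × 1,040,000 L = 7,176,000 mg = 7176 g.
Product at 11.8% available chlorine: 7176 / 0.118 = 60,810 g.
Volume at density 1.16 g/mL: 60,810 g ÷ 1.16 g/mL = 52,430 mL.

52.4 L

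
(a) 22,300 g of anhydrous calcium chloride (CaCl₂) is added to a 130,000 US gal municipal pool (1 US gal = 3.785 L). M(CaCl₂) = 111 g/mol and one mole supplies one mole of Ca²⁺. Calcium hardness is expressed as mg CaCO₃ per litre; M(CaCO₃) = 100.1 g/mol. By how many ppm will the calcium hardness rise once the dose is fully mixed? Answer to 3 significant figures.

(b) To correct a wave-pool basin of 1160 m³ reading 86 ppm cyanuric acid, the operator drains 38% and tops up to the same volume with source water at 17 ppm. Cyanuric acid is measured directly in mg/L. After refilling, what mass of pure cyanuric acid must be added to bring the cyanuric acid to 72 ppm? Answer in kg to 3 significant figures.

(a) Volume: 130,000 US gal × 3.785 L/gal = 492,050 L.
(a) Moles of Ca²⁺: 22,300 g ÷ 111 g/mol = 200.9 mol.
(a) As CaCO₃: 200.9 mol × 100.1 g/mol = 20,110 g.
(a) Rise: 20,110 g / 492,050 L × 1000 = 40.87 mg/L.

(b) Volume: 1160 m³ = 1,160,000 L.
(b) After draining 38% and refilling: 86 × 0.62 + 17 × 0.38 = 59.78 ppm.
(b) Deficit to target: 72 − 59.78 = 12.22 mg/L.
(b) Mass: 12.22 mg/L × 1,160,000 L = 14,180 g cyanuric acid.

(a) 40.9 ppm; (b) 14.2 kg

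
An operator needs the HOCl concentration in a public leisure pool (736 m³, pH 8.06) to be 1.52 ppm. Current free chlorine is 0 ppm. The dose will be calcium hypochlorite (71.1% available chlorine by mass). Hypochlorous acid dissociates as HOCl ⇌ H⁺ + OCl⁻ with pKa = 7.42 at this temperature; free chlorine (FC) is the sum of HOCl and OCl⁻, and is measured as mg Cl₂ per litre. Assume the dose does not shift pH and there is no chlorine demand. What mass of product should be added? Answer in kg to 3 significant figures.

Volume: 736 m³ = 736,000 L.
[OCl⁻]/[HOCl] = 10^(pH − pKa) = 10^(8.06 − 7.42) = 4.365; fraction as HOCl = 1/(1 + 4.365) = 0.1864.
Free chlorine required for 1.52 ppm HOCl: 1.52 / 0.1864 = 8.155 ppm.
FC to add: 8.155 − 0 = 8.155 mg/L as Cl₂.
Cl₂ equivalent: 8.155 mg/L × 736,000 L = 6002 g.
Product at 71.1% available Cl: 6002 / 0.711 = 8442 g.

8.44 kg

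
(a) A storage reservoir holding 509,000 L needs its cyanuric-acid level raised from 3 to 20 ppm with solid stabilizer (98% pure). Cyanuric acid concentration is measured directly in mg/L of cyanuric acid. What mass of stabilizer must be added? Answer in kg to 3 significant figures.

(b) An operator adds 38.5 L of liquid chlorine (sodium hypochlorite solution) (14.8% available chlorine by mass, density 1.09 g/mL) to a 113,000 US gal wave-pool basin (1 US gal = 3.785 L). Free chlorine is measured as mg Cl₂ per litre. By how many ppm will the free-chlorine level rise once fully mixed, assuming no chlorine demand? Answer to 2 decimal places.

(a) 8.83 kg; (b) 14.52 ppm

(a) CYA to add: (20 − 3) = 17 mg/L × 509,000 L = 8653 g cyanuric acid.
(a) At 98% purity: 8653 / 0.98 = 8830 g product.

(b) Volume: 113,000 US gal × 3.785 L/gal = 427,705 L.
(b) Mass of solution: 38.5 L × 1000 mL/L × 1.09 g/mL = 41,960 g.
(b) Available chlorine delivered: 41,960 g × 0.148 = 6211 g as Cl₂.
(b) Concentration rise: 6211 g / 427,705 L = 14.52 mg/L = 14.52 ppm.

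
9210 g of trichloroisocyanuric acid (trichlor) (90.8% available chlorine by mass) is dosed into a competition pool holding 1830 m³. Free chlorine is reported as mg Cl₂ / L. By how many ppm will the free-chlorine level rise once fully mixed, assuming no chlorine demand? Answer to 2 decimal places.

4.57 ppm

Volume: 1830 m³ = 1,830,000 L.
Available chlorine delivered: 9210 g × 0.908 = 8363 g as Cl₂.
Concentration rise: 8363 g / 1,830,000 L = 4.57 mg/L = 4.57 ppm.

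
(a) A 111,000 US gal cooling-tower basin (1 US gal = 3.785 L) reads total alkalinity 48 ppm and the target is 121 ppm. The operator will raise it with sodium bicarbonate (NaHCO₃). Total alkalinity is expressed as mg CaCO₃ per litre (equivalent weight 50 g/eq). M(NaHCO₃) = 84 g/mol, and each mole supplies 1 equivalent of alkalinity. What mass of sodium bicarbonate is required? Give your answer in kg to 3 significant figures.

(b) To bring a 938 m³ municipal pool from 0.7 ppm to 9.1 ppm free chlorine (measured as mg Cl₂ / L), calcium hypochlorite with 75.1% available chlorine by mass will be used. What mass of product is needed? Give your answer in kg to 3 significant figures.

(a) Volume: 111,000 US gal × 3.785 L/gal = 420,135 L.
(a) Alkalinity to add: (121 − 48) = 73 mg/L as CaCO₃ × 420,135 L = 30,670 g as CaCO₃.
(a) Equivalents: 30,670 g ÷ 50 g/eq = 613.4 eq.
(a) NaHCO₃ supplies 1 eq per mole → 613.4 mol.
(a) Mass: 613.4 mol × 84 g/mol = 51,530 g.

(b) Volume: 938 m³ = 938,000 L.
(b) Chlorine deficit: 9.1 − 0.7 = 8.4 ppm = 8.4 mg/L as Cl₂.
(b) Cl₂ equivalent needed: 8.4 mg/L × 938,000 L = 7,879,000 mg = 7879 g.
(b) Product at 75.1% available chlorine: 7879 / 0.751 = 10,490 g.

(a) 51.5 kg; (b) 10.5 kg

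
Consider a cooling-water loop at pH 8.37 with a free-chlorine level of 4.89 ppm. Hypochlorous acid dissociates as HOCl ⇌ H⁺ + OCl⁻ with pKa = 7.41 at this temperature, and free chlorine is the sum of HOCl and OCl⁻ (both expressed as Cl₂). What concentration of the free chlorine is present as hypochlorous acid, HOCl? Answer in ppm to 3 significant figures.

0.483 ppm

[OCl⁻]/[HOCl] = 10^(pH − pKa) = 10^(8.37 − 7.41) = 10^0.96 = 9.12.
Fraction as HOCl = 1 / (1 + 9.12) = 0.09881.
HOCl = 0.09881 × 4.89 ppm = 0.4832 ppm.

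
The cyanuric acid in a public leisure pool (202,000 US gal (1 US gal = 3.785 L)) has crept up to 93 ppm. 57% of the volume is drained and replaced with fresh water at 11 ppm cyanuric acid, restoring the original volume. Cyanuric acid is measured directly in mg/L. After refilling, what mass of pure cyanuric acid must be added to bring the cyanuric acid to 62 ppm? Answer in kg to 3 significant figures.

Volume: 202,000 US gal × 3.785 L/gal = 764,570 L.
After draining 57% and refilling: 93 × 0.43 + 11 × 0.57 = 46.26 ppm.
Deficit to target: 62 − 46.26 = 15.74 mg/L.
Mass: 15.74 mg/L × 764,570 L = 12,030 g cyanuric acid.

12.0 kg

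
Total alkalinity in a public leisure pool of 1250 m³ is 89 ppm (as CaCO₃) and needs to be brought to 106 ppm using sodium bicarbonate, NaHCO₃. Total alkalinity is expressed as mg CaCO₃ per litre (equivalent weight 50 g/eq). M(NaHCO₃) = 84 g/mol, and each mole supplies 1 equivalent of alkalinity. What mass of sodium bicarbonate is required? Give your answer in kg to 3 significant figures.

35.7 kg

Volume: 1250 m³ = 1,250,000 L.
Alkalinity to add: (106 − 89) = 17 mg/L as CaCO₃ × 1,250,000 L = 21,250 g as CaCO₃.
Equivalents: 21,250 g ÷ 50 g/eq = 425 eq.
NaHCO₃ supplies 1 eq per mole → 425 mol.
Mass: 425 mol × 84 g/mol = 35,700 g.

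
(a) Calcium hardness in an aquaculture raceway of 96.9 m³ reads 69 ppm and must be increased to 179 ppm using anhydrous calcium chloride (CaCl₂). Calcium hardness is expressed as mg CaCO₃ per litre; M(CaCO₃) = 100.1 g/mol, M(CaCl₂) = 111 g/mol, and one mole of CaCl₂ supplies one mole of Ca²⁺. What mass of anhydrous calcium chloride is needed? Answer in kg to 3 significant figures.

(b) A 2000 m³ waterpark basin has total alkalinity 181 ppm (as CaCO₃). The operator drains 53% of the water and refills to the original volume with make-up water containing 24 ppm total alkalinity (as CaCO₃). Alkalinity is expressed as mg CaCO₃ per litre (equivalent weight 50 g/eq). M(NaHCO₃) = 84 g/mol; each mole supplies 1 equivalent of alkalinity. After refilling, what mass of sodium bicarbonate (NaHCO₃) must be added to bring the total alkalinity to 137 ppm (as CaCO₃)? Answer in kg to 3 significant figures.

(a) 11.8 kg; (b) 132 kg

(a) Volume: 96.9 m³ = 96,900 L.
(a) Hardness to add: (179 − 69) = 110 mg/L as CaCO₃ × 96,900 L = 10,660 g as CaCO₃.
(a) Moles of Ca²⁺ (1 mol Ca²⁺ ≡ 1 mol CaCO₃): 10,660 / 100.1 g/mol = 106.5 mol.
(a) Mass of CaCl₂: 106.5 × 111 = 11,820 g.

(b) Volume: 2000 m³ = 2,000,000 L.
(b) After draining 53% and refilling: 181 × 0.47 + 24 × 0.53 = 97.79 ppm.
(b) Deficit to target: 137 − 97.79 = 39.21 mg/L.
(b) As CaCO₃: 39.21 mg/L × 2,000,000 L = 78,420 g; ÷ 50 g/eq ÷ 1 = 1568 mol NaHCO₃.
(b) Mass: 1568 × 84 = 131,700 g.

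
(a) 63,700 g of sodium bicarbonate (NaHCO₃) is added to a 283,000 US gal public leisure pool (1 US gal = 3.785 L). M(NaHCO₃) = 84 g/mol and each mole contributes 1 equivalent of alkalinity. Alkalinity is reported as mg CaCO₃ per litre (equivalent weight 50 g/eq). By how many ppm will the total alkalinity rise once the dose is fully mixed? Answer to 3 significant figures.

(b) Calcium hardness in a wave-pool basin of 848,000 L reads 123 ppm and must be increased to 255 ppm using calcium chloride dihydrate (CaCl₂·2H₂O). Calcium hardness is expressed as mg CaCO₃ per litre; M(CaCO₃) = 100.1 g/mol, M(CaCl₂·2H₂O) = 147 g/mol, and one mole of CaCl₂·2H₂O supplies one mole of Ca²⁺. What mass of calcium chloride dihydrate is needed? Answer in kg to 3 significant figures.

(a) Volume: 283,000 US gal × 3.785 L/gal = 1,071,155 L.
(a) Moles of NaHCO₃: 63,700 g ÷ 84 g/mol = 758.3 mol → 758.3 eq of alkalinity.
(a) As CaCO₃: 758.3 eq × 50 g/eq = 37,920 g.
(a) Rise: 37,920 g / 1,071,155 L × 1000 = 35.4 mg/L.

(b) Hardness to add: (255 − 123) = 132 mg/L as CaCO₃ × 848,000 L = 111,900 g as CaCO₃.
(b) Moles of Ca²⁺ (1 mol Ca²⁺ ≡ 1 mol CaCO₃): 111,900 / 100.1 g/mol = 1118 mol.
(b) Mass of CaCl₂·2H₂O: 1118 × 147 = 164,400 g.

(a) 35.4 ppm; (b) 164 kg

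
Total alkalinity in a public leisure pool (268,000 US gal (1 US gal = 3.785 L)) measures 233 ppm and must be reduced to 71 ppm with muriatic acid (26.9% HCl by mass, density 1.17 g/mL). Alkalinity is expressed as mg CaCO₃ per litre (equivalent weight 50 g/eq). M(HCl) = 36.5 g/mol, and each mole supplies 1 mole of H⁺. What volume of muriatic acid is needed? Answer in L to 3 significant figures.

381 L

Volume: 268,000 US gal × 3.785 L/gal = 1,014,380 L.
Alkalinity to neutralize: (233 − 71) = 162 mg/L as CaCO₃ × 1,014,380 L = 164,300 g as CaCO₃.
Equivalents of H⁺ required: 164,300 ÷ 50 g/eq = 3287 eq = 3287 mol HCl.
Mass of HCl: 3287 × 36.5 = 120,000 g.
Mass of 26.9% solution: 120,000 / 0.269 = 446,000 g.
Volume: 446,000 g ÷ 1.17 g/mL = 381,200 mL.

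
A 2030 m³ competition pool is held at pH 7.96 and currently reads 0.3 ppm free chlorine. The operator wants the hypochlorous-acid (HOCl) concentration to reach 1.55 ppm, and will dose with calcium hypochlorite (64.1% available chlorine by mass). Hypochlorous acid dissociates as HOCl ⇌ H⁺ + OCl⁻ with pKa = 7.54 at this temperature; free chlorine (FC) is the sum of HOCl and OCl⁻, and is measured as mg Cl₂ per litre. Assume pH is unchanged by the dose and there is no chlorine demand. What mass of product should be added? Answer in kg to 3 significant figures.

16.9 kg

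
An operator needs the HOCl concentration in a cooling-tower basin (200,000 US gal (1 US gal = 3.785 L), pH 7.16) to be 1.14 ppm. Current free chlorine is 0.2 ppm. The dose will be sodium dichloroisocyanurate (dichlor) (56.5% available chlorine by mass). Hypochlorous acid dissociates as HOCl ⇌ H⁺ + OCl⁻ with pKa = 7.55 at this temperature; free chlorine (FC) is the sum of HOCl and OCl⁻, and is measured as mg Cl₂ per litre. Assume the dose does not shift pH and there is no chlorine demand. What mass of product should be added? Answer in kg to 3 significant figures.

1.88 kg

Volume: 200,000 US gal × 3.785 L/gal = 757,000 L.
[OCl⁻]/[HOCl] = 10^(pH − pKa) = 10^(7.16 − 7.55) = 0.4074; fraction as HOCl = 1/(1 + 0.4074) = 0.7105.
Free chlorine required for 1.14 ppm HOCl: 1.14 / 0.7105 = 1.604 ppm.
FC to add: 1.604 − 0.2 = 1.404 mg/L as Cl₂.
Cl₂ equivalent: 1.404 mg/L × 757,000 L = 1063 g.
Product at 56.5% available Cl: 1063 / 0.565 = 1882 g.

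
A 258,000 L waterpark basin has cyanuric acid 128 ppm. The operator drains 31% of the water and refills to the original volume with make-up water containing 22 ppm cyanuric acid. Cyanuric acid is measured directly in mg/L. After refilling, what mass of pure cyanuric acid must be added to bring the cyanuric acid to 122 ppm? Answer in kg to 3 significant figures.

6.93 kg

After draining 31% and refilling: 128 × 0.69 + 22 × 0.31 = 95.14 ppm.
Deficit to target: 122 − 95.14 = 26.86 mg/L.
Mass: 26.86 mg/L × 258,000 L = 6930 g cyanuric acid.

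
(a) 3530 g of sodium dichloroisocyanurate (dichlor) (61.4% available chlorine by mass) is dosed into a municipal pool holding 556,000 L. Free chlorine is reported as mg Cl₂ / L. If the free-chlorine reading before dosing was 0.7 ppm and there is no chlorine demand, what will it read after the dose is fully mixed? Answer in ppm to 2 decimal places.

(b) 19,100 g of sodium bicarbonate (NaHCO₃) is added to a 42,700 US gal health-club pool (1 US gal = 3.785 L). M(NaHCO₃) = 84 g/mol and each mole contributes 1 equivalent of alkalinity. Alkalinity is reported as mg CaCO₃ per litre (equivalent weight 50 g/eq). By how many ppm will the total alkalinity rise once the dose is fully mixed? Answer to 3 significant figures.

(a) Available chlorine delivered: 3530 g × 0.614 = 2167 g as Cl₂.
(a) Concentration rise: 2167 g / 556,000 L = 3.898 mg/L = 3.90 ppm.
(a) Final FC: 0.7 + 3.90 = 4.60 ppm.

(b) Volume: 42,700 US gal × 3.785 L/gal = 161,620 L.
(b) Moles of NaHCO₃: 19,100 g ÷ 84 g/mol = 227.4 mol → 227.4 eq of alkalinity.
(b) As CaCO₃: 227.4 eq × 50 g/eq = 11,370 g.
(b) Rise: 11,370 g / 161,620 L × 1000 = 70.34 mg/L.

(a) 4.60 ppm; (b) 70.3 ppm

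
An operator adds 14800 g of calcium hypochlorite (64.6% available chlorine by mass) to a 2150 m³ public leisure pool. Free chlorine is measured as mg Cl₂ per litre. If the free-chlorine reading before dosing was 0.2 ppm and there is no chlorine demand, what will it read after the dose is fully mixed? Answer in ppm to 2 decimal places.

Volume: 2150 m³ = 2,150,000 L.
Available chlorine delivered: 14,800 g × 0.646 = 9561 g as Cl₂.
Concentration rise: 9561 g / 2,150,000 L = 4.447 mg/L = 4.45 ppm.
Final FC: 0.2 + 4.45 = 4.65 ppm.

4.65 ppm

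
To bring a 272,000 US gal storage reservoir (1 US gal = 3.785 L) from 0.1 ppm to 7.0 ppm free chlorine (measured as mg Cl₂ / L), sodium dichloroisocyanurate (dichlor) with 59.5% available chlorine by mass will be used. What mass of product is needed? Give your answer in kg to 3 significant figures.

11.9 kg

Volume: 272,000 US gal × 3.785 L/gal = 1,029,520 L.
Chlorine deficit: 7.0 − 0.1 = 6.9 ppm = 6.9 mg/L as Cl₂.
Cl₂ equivalent needed: 6.9 mg/L × 1,029,520 L = 7,104,000 mg = 7104 g.
Product at 59.5% available chlorine: 7104 / 0.595 = 11,940 g.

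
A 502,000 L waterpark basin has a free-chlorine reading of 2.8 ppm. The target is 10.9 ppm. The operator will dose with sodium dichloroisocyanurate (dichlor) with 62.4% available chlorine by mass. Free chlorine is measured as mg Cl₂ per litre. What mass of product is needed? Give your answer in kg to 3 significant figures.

6.52 kg

Chlorine deficit: 10.9 − 2.8 = 8.1 ppm = 8.1 mg/L as Cl₂.
Cl₂ equivalent needed: 8.1 mg/L × 502,000 L = 4,066,000 mg = 4066 g.
Product at 62.4% available chlorine: 4066 / 0.624 = 6516 g.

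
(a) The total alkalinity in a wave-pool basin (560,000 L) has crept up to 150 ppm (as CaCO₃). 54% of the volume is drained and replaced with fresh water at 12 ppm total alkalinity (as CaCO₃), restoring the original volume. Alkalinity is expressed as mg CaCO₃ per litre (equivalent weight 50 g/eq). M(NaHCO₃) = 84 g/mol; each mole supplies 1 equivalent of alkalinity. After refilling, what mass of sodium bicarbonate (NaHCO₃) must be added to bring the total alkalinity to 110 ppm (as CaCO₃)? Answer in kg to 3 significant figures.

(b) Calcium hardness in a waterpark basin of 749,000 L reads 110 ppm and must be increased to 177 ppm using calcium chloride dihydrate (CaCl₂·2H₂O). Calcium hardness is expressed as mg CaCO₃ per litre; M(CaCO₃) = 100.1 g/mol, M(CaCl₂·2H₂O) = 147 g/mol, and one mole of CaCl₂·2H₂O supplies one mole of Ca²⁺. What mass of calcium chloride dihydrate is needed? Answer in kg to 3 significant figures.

(a) 32.5 kg; (b) 73.7 kg

(a) After draining 54% and refilling: 150 × 0.46 + 12 × 0.54 = 75.48 ppm.
(a) Deficit to target: 110 − 75.48 = 34.52 mg/L.
(a) As CaCO₃: 34.52 mg/L × 560,000 L = 19,330 g; ÷ 50 g/eq ÷ 1 = 386.6 mol NaHCO₃.
(a) Mass: 386.6 × 84 = 32,480 g.

(b) Hardness to add: (177 − 110) = 67 mg/L as CaCO₃ × 749,000 L = 50,180 g as CaCO₃.
(b) Moles of Ca²⁺ (1 mol Ca²⁺ ≡ 1 mol CaCO₃): 50,180 / 100.1 g/mol = 501.3 mol.
(b) Mass of CaCl₂·2H₂O: 501.3 × 147 = 73,700 g.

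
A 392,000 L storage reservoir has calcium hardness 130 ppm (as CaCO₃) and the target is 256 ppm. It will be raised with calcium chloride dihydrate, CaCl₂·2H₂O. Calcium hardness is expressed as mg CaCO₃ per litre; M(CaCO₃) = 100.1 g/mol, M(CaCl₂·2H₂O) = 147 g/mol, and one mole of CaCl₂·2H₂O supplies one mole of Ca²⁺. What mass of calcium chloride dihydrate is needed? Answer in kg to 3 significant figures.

Hardness to add: (256 − 130) = 126 mg/L as CaCO₃ × 392,000 L = 49,390 g as CaCO₃.
Moles of Ca²⁺ (1 mol Ca²⁺ ≡ 1 mol CaCO₃): 49,390 / 100.1 g/mol = 493.4 mol.
Mass of CaCl₂·2H₂O: 493.4 × 147 = 72,530 g.

72.5 kg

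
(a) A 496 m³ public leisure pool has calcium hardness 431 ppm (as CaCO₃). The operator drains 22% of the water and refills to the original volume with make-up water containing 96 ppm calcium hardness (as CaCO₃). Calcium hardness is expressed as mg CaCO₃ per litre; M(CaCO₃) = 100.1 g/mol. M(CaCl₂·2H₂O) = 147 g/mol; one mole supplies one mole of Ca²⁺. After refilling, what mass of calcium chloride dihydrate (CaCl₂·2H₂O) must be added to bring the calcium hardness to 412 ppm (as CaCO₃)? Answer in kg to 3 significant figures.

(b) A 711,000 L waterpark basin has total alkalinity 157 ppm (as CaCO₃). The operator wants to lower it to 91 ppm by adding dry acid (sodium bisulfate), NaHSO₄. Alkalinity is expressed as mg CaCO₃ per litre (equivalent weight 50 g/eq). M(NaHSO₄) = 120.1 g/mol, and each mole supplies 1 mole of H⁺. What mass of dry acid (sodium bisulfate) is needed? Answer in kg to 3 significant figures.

(a) 39.8 kg; (b) 113 kg

(a) Volume: 496 m³ = 496,000 L.
(a) After draining 22% and refilling: 431 × 0.78 + 96 × 0.22 = 357.3 ppm.
(a) Deficit to target: 412 − 357.3 = 54.7 mg/L.
(a) As CaCO₃: 54.7 mg/L × 496,000 L = 27,130 g; ÷ 100.1 = 271 mol Ca²⁺.
(a) Mass: 271 × 147 = 39,840 g.

(b) Alkalinity to neutralize: (157 − 91) = 66 mg/L as CaCO₃ × 711,000 L = 46,930 g as CaCO₃.
(b) Equivalents of H⁺ required: 46,930 ÷ 50 g/eq = 938.5 eq = 938.5 mol NaHSO₄.
(b) Mass of NaHSO₄: 938.5 × 120.1 = 112,700 g.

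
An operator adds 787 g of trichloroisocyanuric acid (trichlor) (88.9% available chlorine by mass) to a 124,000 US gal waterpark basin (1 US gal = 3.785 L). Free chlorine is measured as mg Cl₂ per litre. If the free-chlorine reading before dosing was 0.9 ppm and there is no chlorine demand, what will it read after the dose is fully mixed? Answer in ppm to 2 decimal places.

2.39 ppm

Volume: 124,000 US gal × 3.785 L/gal = 469,340 L.
Available chlorine delivered: 787 g × 0.889 = 699.6 g as Cl₂.
Concentration rise: 699.6 g / 469,340 L = 1.491 mg/L = 1.49 ppm.
Final FC: 0.9 + 1.49 = 2.39 ppm.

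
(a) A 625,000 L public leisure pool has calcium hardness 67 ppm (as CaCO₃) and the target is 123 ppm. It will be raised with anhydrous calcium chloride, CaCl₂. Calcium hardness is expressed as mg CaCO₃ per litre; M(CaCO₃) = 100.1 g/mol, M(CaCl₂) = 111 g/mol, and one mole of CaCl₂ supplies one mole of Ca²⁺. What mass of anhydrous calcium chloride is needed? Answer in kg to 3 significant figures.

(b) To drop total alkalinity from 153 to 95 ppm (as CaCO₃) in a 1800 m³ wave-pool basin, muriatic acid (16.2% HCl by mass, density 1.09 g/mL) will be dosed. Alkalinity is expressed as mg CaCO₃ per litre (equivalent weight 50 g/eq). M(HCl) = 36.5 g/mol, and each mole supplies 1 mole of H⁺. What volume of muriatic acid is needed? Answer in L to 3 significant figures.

(a) Hardness to add: (123 − 67) = 56 mg/L as CaCO₃ × 625,000 L = 35,000 g as CaCO₃.
(a) Moles of Ca²⁺ (1 mol Ca²⁺ ≡ 1 mol CaCO₃): 35,000 / 100.1 g/mol = 349.7 mol.
(a) Mass of CaCl₂: 349.7 × 111 = 38,810 g.

(b) Volume: 1800 m³ = 1,800,000 L.
(b) Alkalinity to neutralize: (153 − 95) = 58 mg/L as CaCO₃ × 1,800,000 L = 104,400 g as CaCO₃.
(b) Equivalents of H⁺ required: 104,400 ÷ 50 g/eq = 2088 eq = 2088 mol HCl.
(b) Mass of HCl: 2088 × 36.5 = 76,210 g.
(b) Mass of 16.2% solution: 76,210 / 0.162 = 470,400 g.
(b) Volume: 470,400 g ÷ 1.09 g/mL = 431,600 mL.

(a) 38.8 kg; (b) 432 L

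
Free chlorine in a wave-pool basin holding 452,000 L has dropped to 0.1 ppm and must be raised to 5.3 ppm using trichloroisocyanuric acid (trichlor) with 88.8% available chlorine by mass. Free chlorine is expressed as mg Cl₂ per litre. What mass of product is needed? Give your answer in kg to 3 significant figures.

2.65 kg

Chlorine deficit: 5.3 − 0.1 = 5.2 ppm = 5.2 mg/L as Cl₂.
Cl₂ equivalent needed: 5.2 mg/L × 452,000 L = 2,350,000 mg = 2350 g.
Product at 88.8% available chlorine: 2350 / 0.888 = 2647 g.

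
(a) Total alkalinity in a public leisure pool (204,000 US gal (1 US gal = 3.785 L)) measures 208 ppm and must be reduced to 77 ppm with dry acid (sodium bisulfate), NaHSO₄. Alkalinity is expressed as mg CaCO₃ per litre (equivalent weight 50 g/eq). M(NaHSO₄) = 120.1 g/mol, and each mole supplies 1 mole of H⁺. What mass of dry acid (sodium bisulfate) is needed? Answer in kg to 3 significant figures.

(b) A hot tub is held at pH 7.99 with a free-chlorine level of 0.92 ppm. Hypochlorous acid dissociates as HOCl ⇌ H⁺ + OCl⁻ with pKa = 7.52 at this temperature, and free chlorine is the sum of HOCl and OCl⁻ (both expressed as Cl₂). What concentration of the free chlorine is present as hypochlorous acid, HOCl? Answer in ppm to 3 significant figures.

(a) 243 kg; (b) 0.233 ppm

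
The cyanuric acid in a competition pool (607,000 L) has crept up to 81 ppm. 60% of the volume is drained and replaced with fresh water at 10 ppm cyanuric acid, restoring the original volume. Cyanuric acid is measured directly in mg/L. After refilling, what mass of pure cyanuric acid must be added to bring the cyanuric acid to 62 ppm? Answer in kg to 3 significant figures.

After draining 60% and refilling: 81 × 0.40 + 10 × 0.60 = 38.4 ppm.
Deficit to target: 62 − 38.4 = 23.6 mg/L.
Mass: 23.6 mg/L × 607,000 L = 14,330 g cyanuric acid.

14.3 kg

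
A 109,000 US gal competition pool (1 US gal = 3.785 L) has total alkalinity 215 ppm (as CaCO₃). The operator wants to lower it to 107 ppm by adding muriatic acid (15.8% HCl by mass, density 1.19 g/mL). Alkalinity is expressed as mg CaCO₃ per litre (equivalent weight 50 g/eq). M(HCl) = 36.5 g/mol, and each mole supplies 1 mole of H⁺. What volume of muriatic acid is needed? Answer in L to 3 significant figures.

173 L

Volume: 109,000 US gal × 3.785 L/gal = 412,565 L.
Alkalinity to neutralize: (215 − 107) = 108 mg/L as CaCO₃ × 412,565 L = 44,560 g as CaCO₃.
Equivalents of H⁺ required: 44,560 ÷ 50 g/eq = 891.1 eq = 891.1 mol HCl.
Mass of HCl: 891.1 × 36.5 = 32,530 g.
Mass of 15.8% solution: 32,530 / 0.158 = 205,900 g.
Volume: 205,900 g ÷ 1.19 g/mL = 173,000 mL.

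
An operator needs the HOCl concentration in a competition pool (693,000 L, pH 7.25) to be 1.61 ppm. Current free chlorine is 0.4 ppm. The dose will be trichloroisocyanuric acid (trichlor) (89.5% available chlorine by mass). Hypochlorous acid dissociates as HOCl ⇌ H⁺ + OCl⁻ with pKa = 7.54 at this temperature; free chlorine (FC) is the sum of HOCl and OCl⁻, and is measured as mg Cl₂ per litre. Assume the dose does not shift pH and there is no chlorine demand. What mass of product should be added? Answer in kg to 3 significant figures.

1.58 kg

[OCl⁻]/[HOCl] = 10^(pH − pKa) = 10^(7.25 − 7.54) = 0.5129; fraction as HOCl = 1/(1 + 0.5129) = 0.661.
Free chlorine required for 1.61 ppm HOCl: 1.61 / 0.661 = 2.436 ppm.
FC to add: 2.436 − 0.4 = 2.036 mg/L as Cl₂.
Cl₂ equivalent: 2.036 mg/L × 693,000 L = 1411 g.
Product at 89.5% available Cl: 1411 / 0.895 = 1576 g.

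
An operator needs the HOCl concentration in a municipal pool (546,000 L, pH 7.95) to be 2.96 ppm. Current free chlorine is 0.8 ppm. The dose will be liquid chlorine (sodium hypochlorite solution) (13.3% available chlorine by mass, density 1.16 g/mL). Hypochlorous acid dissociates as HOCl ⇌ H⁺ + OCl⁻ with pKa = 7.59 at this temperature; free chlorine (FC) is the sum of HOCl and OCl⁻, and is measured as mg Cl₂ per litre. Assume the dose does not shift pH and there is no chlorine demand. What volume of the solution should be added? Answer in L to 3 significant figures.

[OCl⁻]/[HOCl] = 10^(pH − pKa) = 10^(7.95 − 7.59) = 2.291; fraction as HOCl = 1/(1 + 2.291) = 0.3039.
Free chlorine required for 2.96 ppm HOCl: 2.96 / 0.3039 = 9.741 ppm.
FC to add: 9.741 − 0.8 = 8.941 mg/L as Cl₂.
Cl₂ equivalent: 8.941 mg/L × 546,000 L = 4882 g.
Product at 13.3% available Cl: 4882 / 0.133 = 36,710 g.
Volume: 36,710 g ÷ 1.16 g/mL = 31,640 mL.

31.6 L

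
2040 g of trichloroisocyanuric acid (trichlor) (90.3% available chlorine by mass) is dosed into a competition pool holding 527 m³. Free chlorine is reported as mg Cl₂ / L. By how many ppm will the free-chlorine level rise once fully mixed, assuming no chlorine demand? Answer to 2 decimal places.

3.50 ppm

Volume: 527 m³ = 527,000 L.
Available chlorine delivered: 2040 g × 0.903 = 1842 g as Cl₂.
Concentration rise: 1842 g / 527,000 L = 3.495 mg/L = 3.50 ppm.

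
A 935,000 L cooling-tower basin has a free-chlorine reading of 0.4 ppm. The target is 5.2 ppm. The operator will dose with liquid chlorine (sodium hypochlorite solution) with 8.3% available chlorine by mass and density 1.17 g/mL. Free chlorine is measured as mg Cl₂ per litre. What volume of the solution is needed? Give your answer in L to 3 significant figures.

Chlorine deficit: 5.2 − 0.4 = 4.8 ppm = 4.8 mg/L as Cl₂.
Cl₂ equivalent needed: 4.8 mg/L × 935,000 L = 4,488,000 mg = 4488 g.
Product at 8.3% available chlorine: 4488 / 0.083 = 54,070 g.
Volume at density 1.17 g/mL: 54,070 g ÷ 1.17 g/mL = 46,220 mL.

46.2 L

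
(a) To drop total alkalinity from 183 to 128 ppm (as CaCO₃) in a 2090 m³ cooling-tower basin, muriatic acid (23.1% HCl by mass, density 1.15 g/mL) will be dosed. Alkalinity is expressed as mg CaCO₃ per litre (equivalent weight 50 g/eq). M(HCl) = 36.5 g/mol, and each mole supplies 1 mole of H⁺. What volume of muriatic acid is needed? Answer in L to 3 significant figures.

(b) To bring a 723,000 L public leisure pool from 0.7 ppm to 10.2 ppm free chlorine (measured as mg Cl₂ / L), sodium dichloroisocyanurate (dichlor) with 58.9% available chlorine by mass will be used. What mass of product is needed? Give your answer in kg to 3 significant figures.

(a) 316 L; (b) 11.7 kg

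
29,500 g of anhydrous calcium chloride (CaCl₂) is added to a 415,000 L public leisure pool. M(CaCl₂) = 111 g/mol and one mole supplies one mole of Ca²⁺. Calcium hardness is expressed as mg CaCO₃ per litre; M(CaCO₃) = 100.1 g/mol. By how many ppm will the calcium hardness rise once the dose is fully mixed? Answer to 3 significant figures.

Moles of Ca²⁺: 29,500 g ÷ 111 g/mol = 265.8 mol.
As CaCO₃: 265.8 mol × 100.1 g/mol = 26,600 g.
Rise: 26,600 g / 415,000 L × 1000 = 64.1 mg/L.

64.1 ppm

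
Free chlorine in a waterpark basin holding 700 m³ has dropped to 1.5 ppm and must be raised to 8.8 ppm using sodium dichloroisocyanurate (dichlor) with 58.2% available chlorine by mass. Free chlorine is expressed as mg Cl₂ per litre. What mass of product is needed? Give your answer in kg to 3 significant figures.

Volume: 700 m³ = 700,000 L.
Chlorine deficit: 8.8 − 1.5 = 7.3 ppm = 7.3 mg/L as Cl₂.
Cl₂ equivalent needed: 7.3 mg/L × 700,000 L = 5,110,000 mg = 5110 g.
Product at 58.2% available chlorine: 5110 / 0.582 = 8780 g.

8.78 kg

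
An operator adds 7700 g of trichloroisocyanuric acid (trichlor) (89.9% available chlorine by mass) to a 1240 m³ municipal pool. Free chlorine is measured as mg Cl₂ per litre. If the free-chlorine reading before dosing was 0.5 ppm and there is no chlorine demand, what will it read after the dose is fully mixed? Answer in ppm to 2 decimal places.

6.08 ppm

Volume: 1240 m³ = 1,240,000 L.
Available chlorine delivered: 7700 g × 0.899 = 6922 g as Cl₂.
Concentration rise: 6922 g / 1,240,000 L = 5.582 mg/L = 5.58 ppm.
Final FC: 0.5 + 5.58 = 6.08 ppm.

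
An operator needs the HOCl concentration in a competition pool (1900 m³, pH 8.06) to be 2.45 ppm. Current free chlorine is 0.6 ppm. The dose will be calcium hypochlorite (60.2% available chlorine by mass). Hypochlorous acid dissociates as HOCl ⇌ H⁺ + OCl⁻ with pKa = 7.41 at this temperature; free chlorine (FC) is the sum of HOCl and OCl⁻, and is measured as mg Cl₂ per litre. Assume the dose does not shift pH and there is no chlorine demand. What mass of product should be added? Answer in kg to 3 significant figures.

40.4 kg

Volume: 1900 m³ = 1,900,000 L.
[OCl⁻]/[HOCl] = 10^(pH − pKa) = 10^(8.06 − 7.41) = 4.467; fraction as HOCl = 1/(1 + 4.467) = 0.1829.
Free chlorine required for 2.45 ppm HOCl: 2.45 / 0.1829 = 13.39 ppm.
FC to add: 13.39 − 0.6 = 12.79 mg/L as Cl₂.
Cl₂ equivalent: 12.79 mg/L × 1,900,000 L = 24,310 g.
Product at 60.2% available Cl: 24,310 / 0.602 = 40,380 g.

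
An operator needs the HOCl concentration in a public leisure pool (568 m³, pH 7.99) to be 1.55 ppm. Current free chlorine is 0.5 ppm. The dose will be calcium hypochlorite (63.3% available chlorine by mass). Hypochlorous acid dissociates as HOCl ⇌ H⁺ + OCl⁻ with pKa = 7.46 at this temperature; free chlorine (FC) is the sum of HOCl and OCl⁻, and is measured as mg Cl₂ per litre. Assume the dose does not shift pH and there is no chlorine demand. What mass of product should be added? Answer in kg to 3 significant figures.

Volume: 568 m³ = 568,000 L.
[OCl⁻]/[HOCl] = 10^(pH − pKa) = 10^(7.99 − 7.46) = 3.388; fraction as HOCl = 1/(1 + 3.388) = 0.2279.
Free chlorine required for 1.55 ppm HOCl: 1.55 / 0.2279 = 6.802 ppm.
FC to add: 6.802 − 0.5 = 6.302 mg/L as Cl₂.
Cl₂ equivalent: 6.302 mg/L × 568,000 L = 3580 g.
Product at 63.3% available Cl: 3580 / 0.633 = 5655 g.

5.65 kg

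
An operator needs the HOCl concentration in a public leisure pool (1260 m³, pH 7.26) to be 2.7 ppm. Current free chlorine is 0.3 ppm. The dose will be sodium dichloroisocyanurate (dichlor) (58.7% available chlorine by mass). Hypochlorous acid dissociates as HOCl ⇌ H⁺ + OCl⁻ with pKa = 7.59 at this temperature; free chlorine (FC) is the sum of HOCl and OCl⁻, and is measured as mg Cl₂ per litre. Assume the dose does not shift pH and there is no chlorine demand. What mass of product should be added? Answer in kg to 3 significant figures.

7.86 kg

Volume: 1260 m³ = 1,260,000 L.
[OCl⁻]/[HOCl] = 10^(pH − pKa) = 10^(7.26 − 7.59) = 0.4677; fraction as HOCl = 1/(1 + 0.4677) = 0.6813.
Free chlorine required for 2.7 ppm HOCl: 2.7 / 0.6813 = 3.963 ppm.
FC to add: 3.963 − 0.3 = 3.663 mg/L as Cl₂.
Cl₂ equivalent: 3.663 mg/L × 1,260,000 L = 4615 g.
Product at 58.7% available Cl: 4615 / 0.587 = 7862 g.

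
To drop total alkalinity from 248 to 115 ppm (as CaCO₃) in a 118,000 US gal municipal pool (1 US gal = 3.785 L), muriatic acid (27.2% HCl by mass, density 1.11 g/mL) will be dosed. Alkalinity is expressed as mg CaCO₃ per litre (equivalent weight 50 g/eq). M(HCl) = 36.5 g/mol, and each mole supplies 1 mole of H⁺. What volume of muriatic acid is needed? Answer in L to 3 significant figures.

Volume: 118,000 US gal × 3.785 L/gal = 446,630 L.
Alkalinity to neutralize: (248 − 115) = 133 mg/L as CaCO₃ × 446,630 L = 59,400 g as CaCO₃.
Equivalents of H⁺ required: 59,400 ÷ 50 g/eq = 1188 eq = 1188 mol HCl.
Mass of HCl: 1188 × 36.5 = 43,360 g.
Mass of 27.2% solution: 43,360 / 0.272 = 159,400 g.
Volume: 159,400 g ÷ 1.11 g/mL = 143,600 mL.

144 L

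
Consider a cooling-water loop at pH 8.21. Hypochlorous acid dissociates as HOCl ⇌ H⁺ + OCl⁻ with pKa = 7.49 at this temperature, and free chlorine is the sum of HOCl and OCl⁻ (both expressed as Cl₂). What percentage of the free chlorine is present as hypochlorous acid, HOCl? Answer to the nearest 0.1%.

[OCl⁻]/[HOCl] = 10^(pH − pKa) = 10^(8.21 − 7.49) = 10^0.72 = 5.248.
Fraction as HOCl = 1 / (1 + 5.248) = 0.16.

16.0%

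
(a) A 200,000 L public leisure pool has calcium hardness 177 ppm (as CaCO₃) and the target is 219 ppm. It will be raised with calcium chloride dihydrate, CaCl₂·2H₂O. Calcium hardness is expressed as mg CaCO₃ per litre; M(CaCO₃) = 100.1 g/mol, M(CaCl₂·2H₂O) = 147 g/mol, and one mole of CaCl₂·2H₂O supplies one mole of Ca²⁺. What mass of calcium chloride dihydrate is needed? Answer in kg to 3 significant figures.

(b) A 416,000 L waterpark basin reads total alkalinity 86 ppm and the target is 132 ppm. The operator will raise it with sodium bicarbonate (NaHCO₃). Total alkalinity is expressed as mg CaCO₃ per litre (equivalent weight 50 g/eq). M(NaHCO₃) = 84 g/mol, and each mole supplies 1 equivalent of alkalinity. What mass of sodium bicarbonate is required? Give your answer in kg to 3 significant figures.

(a) 12.3 kg; (b) 32.1 kg

(a) Hardness to add: (219 − 177) = 42 mg/L as CaCO₃ × 200,000 L = 8400 g as CaCO₃.
(a) Moles of Ca²⁺ (1 mol Ca²⁺ ≡ 1 mol CaCO₃): 8400 / 100.1 g/mol = 83.92 mol.
(a) Mass of CaCl₂·2H₂O: 83.92 × 147 = 12,340 g.

(b) Alkalinity to add: (132 − 86) = 46 mg/L as CaCO₃ × 416,000 L = 19,140 g as CaCO₃.
(b) Equivalents: 19,140 g ÷ 50 g/eq = 382.7 eq.
(b) NaHCO₃ supplies 1 eq per mole → 382.7 mol.
(b) Mass: 382.7 mol × 84 g/mol = 32,150 g.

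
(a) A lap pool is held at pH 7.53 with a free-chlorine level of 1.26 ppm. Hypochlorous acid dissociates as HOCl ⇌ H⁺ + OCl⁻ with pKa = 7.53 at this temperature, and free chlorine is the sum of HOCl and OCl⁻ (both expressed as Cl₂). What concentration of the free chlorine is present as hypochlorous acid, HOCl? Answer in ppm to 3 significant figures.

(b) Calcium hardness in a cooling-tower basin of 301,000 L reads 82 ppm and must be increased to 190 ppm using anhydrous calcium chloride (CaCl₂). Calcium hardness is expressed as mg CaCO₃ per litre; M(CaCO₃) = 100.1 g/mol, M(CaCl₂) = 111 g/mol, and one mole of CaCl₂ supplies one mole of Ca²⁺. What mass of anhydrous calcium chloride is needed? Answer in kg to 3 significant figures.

(a) [OCl⁻]/[HOCl] = 10^(pH − pKa) = 10^(7.53 − 7.53) = 10^0.00 = 1.
(a) Fraction as HOCl = 1 / (1 + 1) = 0.5.
(a) HOCl = 0.5 × 1.26 ppm = 0.63 ppm.

(b) Hardness to add: (190 − 82) = 108 mg/L as CaCO₃ × 301,000 L = 32,510 g as CaCO₃.
(b) Moles of Ca²⁺ (1 mol Ca²⁺ ≡ 1 mol CaCO₃): 32,510 / 100.1 g/mol = 324.8 mol.
(b) Mass of CaCl₂: 324.8 × 111 = 36,050 g.

(a) 0.630 ppm; (b) 36.0 kg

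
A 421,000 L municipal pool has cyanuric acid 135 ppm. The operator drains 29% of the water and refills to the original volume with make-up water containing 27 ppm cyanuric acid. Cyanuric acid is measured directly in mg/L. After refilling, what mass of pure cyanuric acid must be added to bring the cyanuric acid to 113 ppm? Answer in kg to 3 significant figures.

3.92 kg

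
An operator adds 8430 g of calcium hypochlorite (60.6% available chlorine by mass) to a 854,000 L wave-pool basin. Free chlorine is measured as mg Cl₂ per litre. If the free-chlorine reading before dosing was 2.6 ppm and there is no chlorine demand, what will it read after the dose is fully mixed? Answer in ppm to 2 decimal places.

8.58 ppm

Available chlorine delivered: 8430 g × 0.606 = 5109 g as Cl₂.
Concentration rise: 5109 g / 854,000 L = 5.982 mg/L = 5.98 ppm.
Final FC: 2.6 + 5.98 = 8.58 ppm.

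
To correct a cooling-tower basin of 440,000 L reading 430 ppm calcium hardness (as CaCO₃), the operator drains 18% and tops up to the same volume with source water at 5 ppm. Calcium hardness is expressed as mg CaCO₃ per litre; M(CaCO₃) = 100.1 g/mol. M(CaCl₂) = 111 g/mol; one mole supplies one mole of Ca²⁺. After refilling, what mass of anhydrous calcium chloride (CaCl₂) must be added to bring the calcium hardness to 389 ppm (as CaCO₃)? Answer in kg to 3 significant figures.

17.3 kg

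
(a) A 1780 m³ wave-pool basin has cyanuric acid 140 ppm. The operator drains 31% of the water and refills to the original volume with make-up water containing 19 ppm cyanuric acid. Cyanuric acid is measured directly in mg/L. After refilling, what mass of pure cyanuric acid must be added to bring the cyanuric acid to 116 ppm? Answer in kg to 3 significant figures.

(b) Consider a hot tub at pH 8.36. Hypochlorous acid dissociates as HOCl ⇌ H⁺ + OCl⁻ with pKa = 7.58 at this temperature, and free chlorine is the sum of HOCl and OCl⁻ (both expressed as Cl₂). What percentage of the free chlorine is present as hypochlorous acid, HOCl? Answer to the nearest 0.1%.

(a) Volume: 1780 m³ = 1,780,000 L.
(a) After draining 31% and refilling: 140 × 0.69 + 19 × 0.31 = 102.49 ppm.
(a) Deficit to target: 116 − 102.49 = 13.51 mg/L.
(a) Mass: 13.51 mg/L × 1,780,000 L = 24,050 g cyanuric acid.

(b) [OCl⁻]/[HOCl] = 10^(pH − pKa) = 10^(8.36 − 7.58) = 10^0.78 = 6.026.
(b) Fraction as HOCl = 1 / (1 + 6.026) = 0.1423.

(a) 24.0 kg; (b) 14.2%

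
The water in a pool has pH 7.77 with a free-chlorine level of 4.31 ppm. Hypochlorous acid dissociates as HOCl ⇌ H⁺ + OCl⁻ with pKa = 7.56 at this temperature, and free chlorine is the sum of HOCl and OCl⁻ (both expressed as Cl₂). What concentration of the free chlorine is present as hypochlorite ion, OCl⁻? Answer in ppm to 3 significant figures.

2.67 ppm

[OCl⁻]/[HOCl] = 10^(pH − pKa) = 10^(7.77 − 7.56) = 10^0.21 = 1.622.
Fraction as HOCl = 1 / (1 + 1.622) = 0.3814.
OCl⁻ = (1 − 0.3814) × 4.31 ppm = 2.666 ppm.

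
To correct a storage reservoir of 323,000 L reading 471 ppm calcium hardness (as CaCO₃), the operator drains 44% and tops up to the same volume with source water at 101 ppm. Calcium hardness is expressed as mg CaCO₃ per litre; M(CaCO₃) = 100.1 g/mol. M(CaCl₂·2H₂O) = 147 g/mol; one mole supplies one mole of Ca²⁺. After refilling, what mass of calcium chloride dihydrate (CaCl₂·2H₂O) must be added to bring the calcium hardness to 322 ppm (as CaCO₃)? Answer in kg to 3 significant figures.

After draining 44% and refilling: 471 × 0.56 + 101 × 0.44 = 308.2 ppm.
Deficit to target: 322 − 308.2 = 13.8 mg/L.
As CaCO₃: 13.8 mg/L × 323,000 L = 4457 g; ÷ 100.1 = 44.53 mol Ca²⁺.
Mass: 44.53 × 147 = 6546 g.

6.55 kg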